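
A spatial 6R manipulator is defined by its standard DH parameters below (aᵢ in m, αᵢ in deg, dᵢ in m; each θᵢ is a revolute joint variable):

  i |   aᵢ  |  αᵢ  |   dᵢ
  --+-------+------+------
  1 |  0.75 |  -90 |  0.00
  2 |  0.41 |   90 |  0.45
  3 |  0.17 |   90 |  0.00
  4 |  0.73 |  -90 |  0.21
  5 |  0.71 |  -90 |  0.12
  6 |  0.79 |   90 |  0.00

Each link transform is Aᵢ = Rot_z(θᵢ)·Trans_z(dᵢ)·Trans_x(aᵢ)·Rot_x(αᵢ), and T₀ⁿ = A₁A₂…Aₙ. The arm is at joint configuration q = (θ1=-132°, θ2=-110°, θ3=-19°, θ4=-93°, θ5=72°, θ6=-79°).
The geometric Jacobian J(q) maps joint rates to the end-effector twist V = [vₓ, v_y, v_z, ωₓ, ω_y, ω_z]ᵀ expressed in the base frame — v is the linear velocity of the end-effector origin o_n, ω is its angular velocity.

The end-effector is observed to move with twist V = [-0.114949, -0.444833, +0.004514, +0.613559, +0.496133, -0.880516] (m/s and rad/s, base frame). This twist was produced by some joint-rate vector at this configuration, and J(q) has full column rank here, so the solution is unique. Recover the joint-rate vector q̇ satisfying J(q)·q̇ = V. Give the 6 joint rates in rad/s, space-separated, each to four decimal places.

-0.5180 -0.2560 0.4080 -0.1930 -0.2170 0.4600

o_n = [-0.2813, -1.3525, 1.8270]
J₁: ẑ×o_n = [1.3525, -0.2813, 0.0000], ω = ẑ
J2: z=[0.7431, -0.6691, 0.0000] o=[-0.5018, -0.5574, 0.0000] → [-1.2225, -1.3577, -0.4434, 0.7431, -0.6691, 0.0000]
J3: z=[0.6288, 0.6983, -0.3420] o=[-0.0736, -0.7543, 0.3853] → [0.8021, -0.8354, -0.2311, 0.6288, 0.6983, -0.3420]
J4: z=[-0.7772, 0.5499, -0.3059] o=[-0.0779, -0.6764, 0.5363] → [0.5029, 1.0653, 0.6373, -0.7772, 0.5499, -0.3059]
J5: z=[-0.0584, 0.4210, 0.9052] o=[-0.6986, -1.0875, 0.6875] → [0.7196, 0.4442, -0.1602, -0.0584, 0.4210, 0.9052]
J6: z=[0.8361, 0.5161, -0.1861] o=[-0.3183, -1.5666, 1.0674] → [0.4318, -0.6419, 0.1599, 0.8361, 0.5161, -0.1861]
q̇ = J⁺·V = [-0.5180, -0.2560, 0.4080, -0.1930, -0.2170, 0.4600]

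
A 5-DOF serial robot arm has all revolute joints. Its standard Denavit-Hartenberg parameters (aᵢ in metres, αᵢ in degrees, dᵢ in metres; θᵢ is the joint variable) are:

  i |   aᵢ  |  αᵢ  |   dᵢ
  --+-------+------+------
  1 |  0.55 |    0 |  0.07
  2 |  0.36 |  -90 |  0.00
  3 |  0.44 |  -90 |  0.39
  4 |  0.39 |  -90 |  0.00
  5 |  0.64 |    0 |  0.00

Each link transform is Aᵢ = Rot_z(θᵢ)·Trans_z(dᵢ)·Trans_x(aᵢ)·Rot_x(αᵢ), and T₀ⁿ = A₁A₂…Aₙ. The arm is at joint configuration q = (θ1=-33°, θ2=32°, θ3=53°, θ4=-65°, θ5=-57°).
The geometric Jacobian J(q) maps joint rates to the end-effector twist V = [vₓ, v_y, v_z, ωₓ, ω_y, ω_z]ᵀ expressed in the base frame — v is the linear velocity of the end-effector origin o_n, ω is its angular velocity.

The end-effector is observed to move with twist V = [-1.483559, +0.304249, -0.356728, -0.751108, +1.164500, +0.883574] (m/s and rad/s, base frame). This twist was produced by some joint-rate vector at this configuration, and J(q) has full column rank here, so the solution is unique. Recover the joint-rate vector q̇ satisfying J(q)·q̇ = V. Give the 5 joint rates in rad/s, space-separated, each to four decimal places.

o_n = [0.8637, 0.7530, -0.8537]
J₁: ẑ×o_n = [-0.7530, 0.8637, 0.0000], ω = ẑ
J2: z=[0.0000, 0.0000, 1.0000] o=[0.4613, -0.2996, 0.0700] → [-1.0525, 0.4024, 0.0000, 0.0000, 0.0000, 1.0000]
J3: z=[0.0175, 0.9998, 0.0000] o=[0.8212, -0.3058, 0.0700] → [-0.9236, 0.0161, -0.0240, 0.0175, 0.9998, 0.0000]
J4: z=[-0.7985, 0.0139, -0.6018] o=[1.0928, 0.0795, -0.2814] → [0.3973, -0.3191, -0.5346, -0.7985, 0.0139, -0.6018]
J5: z=[0.5380, -0.4321, -0.7238] o=[1.1981, 0.4312, -0.4130] → [0.4233, 0.4791, 0.0286, 0.5380, -0.4321, -0.7238]
q̇ = J⁺·V = [0.8580, -0.0060, 0.9230, 0.5970, -0.5400]

0.8580 -0.0060 0.9230 0.5970 -0.5400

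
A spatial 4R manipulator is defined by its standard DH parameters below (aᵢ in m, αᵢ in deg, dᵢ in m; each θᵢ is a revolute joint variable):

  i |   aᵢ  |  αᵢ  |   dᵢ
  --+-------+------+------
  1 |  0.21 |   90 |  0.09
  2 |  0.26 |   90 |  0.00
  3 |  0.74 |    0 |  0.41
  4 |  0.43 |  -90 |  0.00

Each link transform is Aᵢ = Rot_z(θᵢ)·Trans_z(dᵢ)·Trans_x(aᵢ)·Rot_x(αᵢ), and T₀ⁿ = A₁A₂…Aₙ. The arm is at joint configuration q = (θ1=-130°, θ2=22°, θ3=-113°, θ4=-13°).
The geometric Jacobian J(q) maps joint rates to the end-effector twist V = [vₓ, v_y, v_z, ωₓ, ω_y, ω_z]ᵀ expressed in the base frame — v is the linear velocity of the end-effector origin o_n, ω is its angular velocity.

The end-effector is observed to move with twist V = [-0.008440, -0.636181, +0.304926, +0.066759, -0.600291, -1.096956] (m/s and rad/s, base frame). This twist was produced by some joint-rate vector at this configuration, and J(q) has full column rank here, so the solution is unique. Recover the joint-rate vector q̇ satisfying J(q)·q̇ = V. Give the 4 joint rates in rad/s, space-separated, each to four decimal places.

o_n = [0.7226, -0.7398, -0.3957]
J₁: ẑ×o_n = [0.7398, 0.7226, -0.0000], ω = ẑ
J2: z=[-0.7660, 0.6428, 0.0000] o=[-0.1350, -0.1609, 0.0900] → [-0.3122, -0.3721, -0.1078, -0.7660, 0.6428, 0.0000]
J3: z=[-0.2408, -0.2870, -0.9272] o=[-0.2899, -0.3455, 0.1874] → [-0.1982, -1.0792, 0.3855, -0.2408, -0.2870, -0.9272]
J4: z=[-0.2408, -0.2870, -0.9272] o=[0.3055, -0.6957, -0.3011] → [-0.0137, -0.4095, 0.1303, -0.2408, -0.2870, -0.9272]
q̇ = J⁺·V = [-0.0650, -0.4370, 0.4420, 0.6710]

-0.0650 -0.4370 0.4420 0.6710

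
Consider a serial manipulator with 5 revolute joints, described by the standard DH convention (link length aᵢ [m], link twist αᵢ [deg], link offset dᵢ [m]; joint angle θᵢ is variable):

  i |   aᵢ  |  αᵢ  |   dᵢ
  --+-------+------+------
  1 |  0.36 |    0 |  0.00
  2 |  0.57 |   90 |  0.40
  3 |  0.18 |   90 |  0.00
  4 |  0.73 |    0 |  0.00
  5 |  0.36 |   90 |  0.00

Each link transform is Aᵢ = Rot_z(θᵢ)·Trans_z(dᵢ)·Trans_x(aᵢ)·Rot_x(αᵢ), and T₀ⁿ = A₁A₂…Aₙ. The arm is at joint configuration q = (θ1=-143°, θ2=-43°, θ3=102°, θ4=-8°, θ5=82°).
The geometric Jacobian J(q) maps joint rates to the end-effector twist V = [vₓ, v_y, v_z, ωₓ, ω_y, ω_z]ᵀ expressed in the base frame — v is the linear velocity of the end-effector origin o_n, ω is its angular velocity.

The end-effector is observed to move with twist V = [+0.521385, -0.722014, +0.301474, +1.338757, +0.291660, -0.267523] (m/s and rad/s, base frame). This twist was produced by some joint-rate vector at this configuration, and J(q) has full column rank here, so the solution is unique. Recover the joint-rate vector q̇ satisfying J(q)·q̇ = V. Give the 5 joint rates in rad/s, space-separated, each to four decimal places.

o_n = [-0.6216, 0.0643, 1.3802]
J₁: ẑ×o_n = [-0.0643, -0.6216, 0.0000], ω = ẑ
J2: z=[0.0000, 0.0000, 1.0000] o=[-0.2875, -0.2167, 0.0000] → [-0.2809, -0.3341, 0.0000, 0.0000, 0.0000, 1.0000]
J3: z=[0.1045, 0.9945, 0.0000] o=[-0.8544, -0.1571, 0.4000] → [0.9749, -0.1025, -0.2084, 0.1045, 0.9945, 0.0000]
J4: z=[-0.9728, 0.1022, 0.2079] o=[-0.8172, -0.1610, 0.5761] → [0.0354, 0.8229, -0.2391, -0.9728, 0.1022, 0.2079]
J5: z=[-0.9728, 0.1022, 0.2079] o=[-0.6783, -0.2777, 1.2832] → [-0.0612, 0.1062, -0.3385, -0.9728, 0.1022, 0.2079]
q̇ = J⁺·V = [0.3730, -0.3640, 0.4300, -0.5950, -0.7350]

0.3730 -0.3640 0.4300 -0.5950 -0.7350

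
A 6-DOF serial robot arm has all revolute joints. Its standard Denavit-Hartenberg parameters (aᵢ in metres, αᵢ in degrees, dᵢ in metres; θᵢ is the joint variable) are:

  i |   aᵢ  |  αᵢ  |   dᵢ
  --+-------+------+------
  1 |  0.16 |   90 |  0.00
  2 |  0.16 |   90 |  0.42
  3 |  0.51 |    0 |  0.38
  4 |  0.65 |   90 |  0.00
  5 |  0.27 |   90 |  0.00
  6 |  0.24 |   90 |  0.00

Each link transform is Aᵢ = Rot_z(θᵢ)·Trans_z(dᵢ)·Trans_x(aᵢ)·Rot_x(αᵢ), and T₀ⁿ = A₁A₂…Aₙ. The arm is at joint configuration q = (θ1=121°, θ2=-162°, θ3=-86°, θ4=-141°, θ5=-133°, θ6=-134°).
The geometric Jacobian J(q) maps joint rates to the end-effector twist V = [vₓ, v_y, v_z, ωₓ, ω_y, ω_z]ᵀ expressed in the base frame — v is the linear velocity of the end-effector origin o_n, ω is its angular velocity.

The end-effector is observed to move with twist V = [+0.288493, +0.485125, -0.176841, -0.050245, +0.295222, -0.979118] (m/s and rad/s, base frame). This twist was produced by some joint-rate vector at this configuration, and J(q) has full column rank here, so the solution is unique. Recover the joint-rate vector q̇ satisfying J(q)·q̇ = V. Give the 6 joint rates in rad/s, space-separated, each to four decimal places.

0.4380 -0.8100 -0.2670 -0.6500 0.7530 -0.7580

o_n = [-0.0073, 0.4342, 0.3903]
J₁: ẑ×o_n = [-0.4342, -0.0073, 0.0000], ω = ẑ
J2: z=[0.8572, 0.5150, 0.0000] o=[-0.0824, 0.1371, 0.0000] → [0.2010, -0.3345, 0.2159, 0.8572, 0.5150, 0.0000]
J3: z=[0.1592, -0.2649, 0.9511] o=[0.3560, 0.2230, -0.0494] → [-0.3173, -0.4155, -0.0626, 0.1592, -0.2649, 0.9511]
J4: z=[0.1592, -0.2649, 0.9511] o=[-0.0022, -0.1687, 0.3010] → [-0.5970, -0.0190, 0.0946, 0.1592, -0.2649, 0.9511]
J5: z=[0.9428, -0.2450, -0.2260] o=[0.1881, 0.4376, 0.4380] → [0.0109, 0.0891, -0.0511, 0.9428, -0.2450, -0.2260]
J6: z=[-0.1056, -0.8627, 0.4945] o=[0.1028, 0.3181, 0.2113] → [-0.2118, -0.0355, -0.1072, -0.1056, -0.8627, 0.4945]
q̇ = J⁺·V = [0.4380, -0.8100, -0.2670, -0.6500, 0.7530, -0.7580]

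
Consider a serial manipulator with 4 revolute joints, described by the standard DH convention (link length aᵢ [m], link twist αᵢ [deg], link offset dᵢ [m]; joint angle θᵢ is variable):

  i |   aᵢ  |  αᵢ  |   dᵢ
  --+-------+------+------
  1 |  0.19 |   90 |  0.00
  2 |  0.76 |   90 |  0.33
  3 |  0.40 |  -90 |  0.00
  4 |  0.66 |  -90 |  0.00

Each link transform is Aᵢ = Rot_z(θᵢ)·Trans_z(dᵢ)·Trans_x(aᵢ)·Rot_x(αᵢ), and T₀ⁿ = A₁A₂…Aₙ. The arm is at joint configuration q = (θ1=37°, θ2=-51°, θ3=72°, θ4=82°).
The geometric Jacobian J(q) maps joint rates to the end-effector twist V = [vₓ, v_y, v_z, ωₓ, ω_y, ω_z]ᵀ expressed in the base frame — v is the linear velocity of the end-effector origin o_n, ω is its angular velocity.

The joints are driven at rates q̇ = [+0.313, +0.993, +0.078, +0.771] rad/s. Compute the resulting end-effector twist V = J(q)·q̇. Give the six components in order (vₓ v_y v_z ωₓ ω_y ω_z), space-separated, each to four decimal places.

o_n = [1.4959, 0.1283, -0.2974]
J₁: ẑ×o_n = [-0.1283, 1.4959, 0.0000], ω = ẑ
J2: z=[0.6018, -0.7986, 0.0000] o=[0.1517, 0.1143, 0.0000] → [0.2375, 0.1790, 1.0819, 0.6018, -0.7986, 0.0000]
J3: z=[-0.6207, -0.4677, -0.6293] o=[0.7323, 0.1386, -0.5906] → [-0.1436, -0.2986, 0.3635, -0.6207, -0.4677, -0.6293]
J4: z=[-0.2920, -0.6070, 0.7391] o=[1.0234, -0.1184, -0.6867] → [-0.4186, 0.4629, 0.2148, -0.2920, -0.6070, 0.7391]
V = J·q̇ = [-0.1382, 0.9796, 1.2682, 0.3240, -1.2975, 0.8338]

-0.1382 0.9796 1.2682 0.3240 -1.2975 0.8338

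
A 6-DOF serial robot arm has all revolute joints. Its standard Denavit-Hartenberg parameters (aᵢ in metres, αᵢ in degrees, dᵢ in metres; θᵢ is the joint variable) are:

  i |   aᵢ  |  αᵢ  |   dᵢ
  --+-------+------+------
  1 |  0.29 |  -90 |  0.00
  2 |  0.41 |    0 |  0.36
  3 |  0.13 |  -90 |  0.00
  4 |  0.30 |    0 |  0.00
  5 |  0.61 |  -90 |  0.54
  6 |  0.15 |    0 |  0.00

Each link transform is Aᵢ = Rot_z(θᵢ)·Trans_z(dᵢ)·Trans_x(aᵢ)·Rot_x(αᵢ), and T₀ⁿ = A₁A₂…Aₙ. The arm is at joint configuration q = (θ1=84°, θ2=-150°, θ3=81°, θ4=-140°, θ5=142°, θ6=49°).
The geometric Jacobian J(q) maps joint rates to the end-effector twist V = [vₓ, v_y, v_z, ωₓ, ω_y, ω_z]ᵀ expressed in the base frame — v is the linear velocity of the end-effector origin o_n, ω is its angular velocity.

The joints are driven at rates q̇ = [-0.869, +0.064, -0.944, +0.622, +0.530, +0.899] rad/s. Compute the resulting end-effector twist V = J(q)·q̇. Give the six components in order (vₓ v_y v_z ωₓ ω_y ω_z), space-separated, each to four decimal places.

1.1441 -0.0994 0.5873 1.8800 0.8725 -1.3111

o_n = [-0.4676, 0.6035, 0.6198]
J₁: ẑ×o_n = [-0.6035, -0.4676, 0.0000], ω = ẑ
J2: z=[-0.9945, 0.1045, 0.0000] o=[0.0303, 0.2884, 0.0000] → [0.0648, 0.6164, -0.2613, -0.9945, 0.1045, 0.0000]
J3: z=[-0.9945, 0.1045, 0.0000] o=[-0.3648, -0.0271, 0.2050] → [0.0434, 0.4125, -0.6164, -0.9945, 0.1045, 0.0000]
J4: z=[0.0976, 0.9285, -0.3584] o=[-0.3600, 0.0192, 0.3264] → [0.4818, 0.0099, 0.1569, 0.0976, 0.9285, -0.3584]
J5: z=[0.0976, 0.9285, -0.3584] o=[-0.5603, -0.0425, 0.1118] → [0.7032, -0.0828, -0.0231, 0.0976, 0.9285, -0.3584]
J6: z=[0.9926, -0.1169, -0.0326] o=[-0.4636, 0.6739, 0.4874] → [-0.0178, -0.1313, -0.0704, 0.9926, -0.1169, -0.0326]
V = J·q̇ = [1.1441, -0.0994, 0.5873, 1.8800, 0.8725, -1.3111]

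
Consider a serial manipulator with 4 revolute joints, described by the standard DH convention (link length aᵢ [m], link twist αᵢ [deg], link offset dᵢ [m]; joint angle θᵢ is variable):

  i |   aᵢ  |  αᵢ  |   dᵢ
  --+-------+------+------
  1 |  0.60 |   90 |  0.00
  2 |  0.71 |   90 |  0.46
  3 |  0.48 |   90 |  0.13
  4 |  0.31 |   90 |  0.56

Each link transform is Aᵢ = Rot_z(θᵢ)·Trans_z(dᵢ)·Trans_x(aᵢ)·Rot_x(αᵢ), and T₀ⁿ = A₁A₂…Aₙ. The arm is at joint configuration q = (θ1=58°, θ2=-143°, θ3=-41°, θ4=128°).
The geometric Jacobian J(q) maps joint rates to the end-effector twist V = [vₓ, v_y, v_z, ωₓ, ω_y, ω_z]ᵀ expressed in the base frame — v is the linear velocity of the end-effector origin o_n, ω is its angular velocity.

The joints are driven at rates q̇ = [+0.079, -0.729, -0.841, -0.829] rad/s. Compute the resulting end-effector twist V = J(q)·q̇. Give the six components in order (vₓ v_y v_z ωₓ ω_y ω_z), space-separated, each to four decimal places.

o_n = [-0.1679, 0.0187, -0.0386]
J₁: ẑ×o_n = [-0.0187, -0.1679, 0.0000], ω = ẑ
J2: z=[0.8480, -0.5299, 0.0000] o=[0.3180, 0.5088, 0.0000] → [0.0205, 0.0327, -0.6731, 0.8480, -0.5299, 0.0000]
J3: z=[-0.3189, -0.5104, 0.7986] o=[0.4076, -0.2158, -0.4273] → [-0.3857, -0.3357, -0.3685, -0.3189, -0.5104, 0.7986]
J4: z=[-0.3624, 0.8443, 0.3948] o=[-0.0543, -0.3606, -0.5415] → [0.2748, 0.1373, -0.0415, -0.3624, 0.8443, 0.3948]
V = J·q̇ = [0.0801, 0.1313, 0.8350, -0.0496, 0.1156, -0.9200]

0.0801 0.1313 0.8350 -0.0496 0.1156 -0.9200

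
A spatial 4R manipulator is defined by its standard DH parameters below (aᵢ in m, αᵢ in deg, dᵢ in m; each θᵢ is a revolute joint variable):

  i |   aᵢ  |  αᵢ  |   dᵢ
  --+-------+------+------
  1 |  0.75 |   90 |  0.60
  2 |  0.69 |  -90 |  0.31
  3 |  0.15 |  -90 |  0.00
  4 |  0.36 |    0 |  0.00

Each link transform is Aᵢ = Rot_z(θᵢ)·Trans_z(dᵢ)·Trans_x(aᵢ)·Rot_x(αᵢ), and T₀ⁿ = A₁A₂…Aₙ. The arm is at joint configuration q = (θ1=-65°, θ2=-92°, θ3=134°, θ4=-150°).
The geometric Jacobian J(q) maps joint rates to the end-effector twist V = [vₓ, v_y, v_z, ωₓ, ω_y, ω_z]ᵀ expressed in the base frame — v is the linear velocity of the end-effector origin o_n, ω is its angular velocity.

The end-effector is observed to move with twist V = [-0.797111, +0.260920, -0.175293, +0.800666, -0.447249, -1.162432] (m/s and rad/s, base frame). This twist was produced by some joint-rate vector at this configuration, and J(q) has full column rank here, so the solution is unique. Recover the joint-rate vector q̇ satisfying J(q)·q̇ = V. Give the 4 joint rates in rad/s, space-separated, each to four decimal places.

-0.6830 -0.0990 0.7600 -0.6300

o_n = [-0.0053, -0.9976, -0.2082]
J₁: ẑ×o_n = [0.9976, -0.0053, 0.0000], ω = ẑ
J2: z=[-0.9063, -0.4226, 0.0000] o=[0.3170, -0.6797, 0.6000] → [0.3415, -0.7324, 0.1519, -0.9063, -0.4226, 0.0000]
J3: z=[0.4224, -0.9058, -0.0349] o=[0.0258, -0.7889, -0.0896] → [0.1001, 0.0512, -0.1163, 0.4224, -0.9058, -0.0349]
J4: z=[-0.6190, -0.3163, 0.7189] o=[0.1252, -0.7466, 0.0146] → [0.2509, -0.2316, 0.1141, -0.6190, -0.3163, 0.7189]
q̇ = J⁺·V = [-0.6830, -0.0990, 0.7600, -0.6300]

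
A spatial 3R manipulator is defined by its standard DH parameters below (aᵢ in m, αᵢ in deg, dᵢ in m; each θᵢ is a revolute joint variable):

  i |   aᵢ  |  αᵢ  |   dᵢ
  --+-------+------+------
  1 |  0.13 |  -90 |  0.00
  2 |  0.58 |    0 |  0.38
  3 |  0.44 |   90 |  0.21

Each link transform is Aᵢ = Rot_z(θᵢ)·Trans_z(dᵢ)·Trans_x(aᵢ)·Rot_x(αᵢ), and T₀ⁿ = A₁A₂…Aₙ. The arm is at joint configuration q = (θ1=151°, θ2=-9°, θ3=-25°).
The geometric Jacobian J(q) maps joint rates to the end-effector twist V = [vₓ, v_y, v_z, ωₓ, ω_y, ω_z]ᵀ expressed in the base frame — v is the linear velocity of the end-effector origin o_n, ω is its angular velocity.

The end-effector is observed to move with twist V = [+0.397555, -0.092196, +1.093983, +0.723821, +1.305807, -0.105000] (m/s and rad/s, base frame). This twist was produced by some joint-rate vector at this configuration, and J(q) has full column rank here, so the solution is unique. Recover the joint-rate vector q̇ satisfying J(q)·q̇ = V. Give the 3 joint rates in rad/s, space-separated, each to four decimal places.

o_n = [-1.2198, 0.0016, 0.3368]
J₁: ẑ×o_n = [-0.0016, -1.2198, 0.0000], ω = ẑ
J2: z=[-0.4848, -0.8746, 0.0000] o=[-0.1137, 0.0630, 0.0000] → [-0.2946, 0.1633, -0.9376, -0.4848, -0.8746, 0.0000]
J3: z=[-0.4848, -0.8746, 0.0000] o=[-0.7990, 0.0084, 0.0907] → [-0.2152, 0.1193, -0.3648, -0.4848, -0.8746, 0.0000]
q̇ = J⁺·V = [-0.1050, -0.9590, -0.5340]

-0.1050 -0.9590 -0.5340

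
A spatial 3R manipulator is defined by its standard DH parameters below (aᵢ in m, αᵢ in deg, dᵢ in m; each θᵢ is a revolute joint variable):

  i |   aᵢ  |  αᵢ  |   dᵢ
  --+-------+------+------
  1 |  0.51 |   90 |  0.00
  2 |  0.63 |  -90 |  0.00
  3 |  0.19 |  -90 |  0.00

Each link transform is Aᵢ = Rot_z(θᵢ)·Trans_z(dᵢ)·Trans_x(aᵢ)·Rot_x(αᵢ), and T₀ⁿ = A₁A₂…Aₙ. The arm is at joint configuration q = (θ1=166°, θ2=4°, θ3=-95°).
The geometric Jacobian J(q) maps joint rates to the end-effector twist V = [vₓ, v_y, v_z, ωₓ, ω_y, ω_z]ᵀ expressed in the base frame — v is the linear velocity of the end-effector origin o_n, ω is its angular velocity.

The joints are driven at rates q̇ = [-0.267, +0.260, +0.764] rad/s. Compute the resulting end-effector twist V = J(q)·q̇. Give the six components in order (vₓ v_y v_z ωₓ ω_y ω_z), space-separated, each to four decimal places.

-0.0046 0.3229 0.1692 0.1146 0.2394 0.4951

o_n = [-1.0428, 0.4551, 0.0428]
J₁: ẑ×o_n = [-0.4551, -1.0428, 0.0000], ω = ẑ
J2: z=[0.2419, 0.9703, 0.0000] o=[-0.4949, 0.1234, 0.0000] → [0.0415, -0.0104, 0.6119, 0.2419, 0.9703, 0.0000]
J3: z=[0.0677, -0.0169, 0.9976] o=[-1.1046, 0.2754, 0.0439] → [-0.1792, 0.0617, 0.0132, 0.0677, -0.0169, 0.9976]
V = J·q̇ = [-0.0046, 0.3229, 0.1692, 0.1146, 0.2394, 0.4951]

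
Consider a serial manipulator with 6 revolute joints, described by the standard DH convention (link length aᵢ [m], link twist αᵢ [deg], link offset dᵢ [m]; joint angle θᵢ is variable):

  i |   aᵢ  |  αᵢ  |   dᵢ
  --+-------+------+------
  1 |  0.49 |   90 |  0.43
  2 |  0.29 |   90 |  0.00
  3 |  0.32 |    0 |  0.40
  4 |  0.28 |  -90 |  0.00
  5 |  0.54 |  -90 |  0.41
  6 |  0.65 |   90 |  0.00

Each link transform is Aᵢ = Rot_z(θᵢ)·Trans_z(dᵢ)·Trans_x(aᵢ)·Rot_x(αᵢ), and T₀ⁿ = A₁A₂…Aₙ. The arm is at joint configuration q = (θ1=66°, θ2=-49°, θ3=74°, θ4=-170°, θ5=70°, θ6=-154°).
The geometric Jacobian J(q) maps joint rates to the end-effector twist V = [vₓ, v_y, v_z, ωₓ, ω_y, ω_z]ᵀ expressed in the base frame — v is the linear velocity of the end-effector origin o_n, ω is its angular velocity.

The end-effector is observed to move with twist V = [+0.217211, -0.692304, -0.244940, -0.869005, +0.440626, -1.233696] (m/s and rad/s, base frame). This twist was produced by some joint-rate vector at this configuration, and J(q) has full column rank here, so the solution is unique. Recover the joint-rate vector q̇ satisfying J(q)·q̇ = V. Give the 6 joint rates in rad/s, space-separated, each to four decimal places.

-0.1930 -0.4100 -0.4500 0.9230 0.8720 -0.5050

o_n = [0.3157, 0.7791, -0.6458]
J₁: ẑ×o_n = [-0.7791, 0.3157, 0.0000], ω = ẑ
J2: z=[0.9135, -0.4067, 0.0000] o=[0.1993, 0.4476, 0.4300] → [0.4376, 0.9828, 0.3501, 0.9135, -0.4067, 0.0000]
J3: z=[-0.3070, -0.6895, -0.6561] o=[0.2767, 0.6214, 0.2111] → [0.6943, -0.2887, -0.0215, -0.3070, -0.6895, -0.6561]
J4: z=[-0.3070, -0.6895, -0.6561] o=[0.4584, 0.2734, -0.1179] → [0.6958, -0.0684, -0.2536, -0.3070, -0.6895, -0.6561]
J5: z=[0.1699, 0.6386, -0.7506] o=[0.1962, 0.3691, -0.0958] → [-0.0436, 0.0038, -0.0066, 0.1699, 0.6386, -0.7506]
J6: z=[0.9849, -0.0854, 0.1503] o=[0.2487, 1.0439, -0.0560] → [0.0902, 0.5910, -0.2551, 0.9849, -0.0854, 0.1503]
q̇ = J⁺·V = [-0.1930, -0.4100, -0.4500, 0.9230, 0.8720, -0.5050]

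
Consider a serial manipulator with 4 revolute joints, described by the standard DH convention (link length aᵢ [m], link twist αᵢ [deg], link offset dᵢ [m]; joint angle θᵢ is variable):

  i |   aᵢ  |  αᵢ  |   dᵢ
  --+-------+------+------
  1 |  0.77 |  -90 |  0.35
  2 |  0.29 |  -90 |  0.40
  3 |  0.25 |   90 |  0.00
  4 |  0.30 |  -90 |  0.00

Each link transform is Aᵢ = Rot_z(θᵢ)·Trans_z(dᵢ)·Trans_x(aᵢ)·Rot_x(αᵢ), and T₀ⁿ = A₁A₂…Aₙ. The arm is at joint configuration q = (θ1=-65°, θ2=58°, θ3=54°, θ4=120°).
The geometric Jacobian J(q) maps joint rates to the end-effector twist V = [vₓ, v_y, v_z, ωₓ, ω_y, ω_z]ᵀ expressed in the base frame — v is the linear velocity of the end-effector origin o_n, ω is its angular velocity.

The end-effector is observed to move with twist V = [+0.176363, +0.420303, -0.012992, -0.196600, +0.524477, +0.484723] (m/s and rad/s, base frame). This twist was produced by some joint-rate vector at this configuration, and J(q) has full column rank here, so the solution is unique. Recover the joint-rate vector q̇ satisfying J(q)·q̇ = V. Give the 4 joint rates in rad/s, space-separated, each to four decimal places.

o_n = [0.5996, -0.5308, -0.0835]
J₁: ẑ×o_n = [0.5308, 0.5996, -0.0000], ω = ẑ
J2: z=[0.9063, 0.4226, 0.0000] o=[0.3254, -0.6979, 0.3500] → [-0.1832, 0.3928, 0.0355, 0.9063, 0.4226, 0.0000]
J3: z=[-0.3584, 0.7686, -0.5299] o=[0.7529, -0.6681, 0.1041] → [-0.0714, 0.0140, 0.0686, -0.3584, 0.7686, -0.5299]
J4: z=[0.7139, -0.1401, -0.6861] o=[0.6025, -0.8241, -0.0206] → [0.2101, 0.0469, 0.2090, 0.7139, -0.1401, -0.6861]
q̇ = J⁺·V = [0.5780, 0.2010, 0.5230, -0.2680]

0.5780 0.2010 0.5230 -0.2680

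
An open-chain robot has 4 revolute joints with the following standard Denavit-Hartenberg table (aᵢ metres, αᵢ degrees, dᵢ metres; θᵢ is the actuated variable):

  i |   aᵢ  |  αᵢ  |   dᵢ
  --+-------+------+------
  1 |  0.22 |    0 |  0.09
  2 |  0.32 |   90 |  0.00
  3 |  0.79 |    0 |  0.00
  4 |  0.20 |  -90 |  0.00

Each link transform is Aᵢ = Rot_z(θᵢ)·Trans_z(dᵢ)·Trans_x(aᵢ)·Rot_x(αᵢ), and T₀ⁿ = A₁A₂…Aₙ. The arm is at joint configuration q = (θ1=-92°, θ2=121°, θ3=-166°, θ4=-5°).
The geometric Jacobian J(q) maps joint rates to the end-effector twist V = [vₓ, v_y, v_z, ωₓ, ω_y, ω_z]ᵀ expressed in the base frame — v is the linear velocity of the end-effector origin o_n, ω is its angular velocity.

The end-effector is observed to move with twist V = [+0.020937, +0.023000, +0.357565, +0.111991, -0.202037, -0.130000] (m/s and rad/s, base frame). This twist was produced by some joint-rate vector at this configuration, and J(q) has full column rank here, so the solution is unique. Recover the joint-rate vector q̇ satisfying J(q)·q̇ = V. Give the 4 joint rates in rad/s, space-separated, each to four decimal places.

0.6510 -0.7810 -0.5260 0.7570

o_n = [-0.5710, -0.5321, -0.1324]
J₁: ẑ×o_n = [0.5321, -0.5710, 0.0000], ω = ẑ
J2: z=[0.0000, 0.0000, 1.0000] o=[-0.0077, -0.2199, 0.0900] → [0.3123, -0.5633, 0.0000, 0.0000, 0.0000, 1.0000]
J3: z=[0.4848, -0.8746, 0.0000] o=[0.2722, -0.0647, 0.0900] → [0.1945, 0.1078, -0.9641, 0.4848, -0.8746, 0.0000]
J4: z=[0.4848, -0.8746, 0.0000] o=[-0.3982, -0.4363, -0.1011] → [0.0274, 0.0152, -0.1975, 0.4848, -0.8746, 0.0000]
q̇ = J⁺·V = [0.6510, -0.7810, -0.5260, 0.7570]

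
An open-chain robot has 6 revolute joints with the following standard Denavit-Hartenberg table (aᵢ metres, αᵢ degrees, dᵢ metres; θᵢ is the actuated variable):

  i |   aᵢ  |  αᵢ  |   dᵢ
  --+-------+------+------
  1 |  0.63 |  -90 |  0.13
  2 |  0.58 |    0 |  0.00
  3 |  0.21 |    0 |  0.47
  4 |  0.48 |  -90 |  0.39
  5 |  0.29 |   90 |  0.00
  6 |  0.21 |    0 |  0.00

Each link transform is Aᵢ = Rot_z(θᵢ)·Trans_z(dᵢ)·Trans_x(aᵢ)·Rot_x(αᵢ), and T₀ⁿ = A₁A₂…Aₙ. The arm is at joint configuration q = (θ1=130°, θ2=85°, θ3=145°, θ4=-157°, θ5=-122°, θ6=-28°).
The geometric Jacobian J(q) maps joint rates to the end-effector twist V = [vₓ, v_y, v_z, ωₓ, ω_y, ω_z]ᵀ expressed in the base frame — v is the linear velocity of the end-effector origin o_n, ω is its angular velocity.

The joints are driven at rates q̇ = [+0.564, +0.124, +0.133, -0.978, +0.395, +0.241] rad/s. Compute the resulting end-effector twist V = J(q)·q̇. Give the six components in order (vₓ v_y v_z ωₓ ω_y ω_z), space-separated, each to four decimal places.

o_n = [-1.4218, -0.2707, -0.4762]
J₁: ẑ×o_n = [0.2707, -1.4218, 0.0000], ω = ẑ
J2: z=[-0.7660, -0.6428, 0.0000] o=[-0.4050, 0.4826, 0.1300] → [0.3897, -0.4644, -0.0765, -0.7660, -0.6428, 0.0000]
J3: z=[-0.7660, -0.6428, 0.0000] o=[-0.4374, 0.5213, -0.4478] → [0.0183, -0.0218, -0.0260, -0.7660, -0.6428, 0.0000]
J4: z=[-0.7660, -0.6428, 0.0000] o=[-0.7107, 0.1158, -0.2869] → [0.1217, -0.1450, -0.1610, -0.7660, -0.6428, 0.0000]
J5: z=[0.6147, -0.7326, -0.2924] o=[-1.0997, -0.0274, -0.7459] → [-0.2688, -0.0716, -0.3856, 0.6147, -0.7326, -0.2924]
J6: z=[0.5653, 0.1507, 0.8110] o=[-1.2592, -0.2199, -0.5990] → [0.0597, -0.2013, -0.0042, 0.5653, 0.1507, 0.8110]
V = J·q̇ = [-0.0073, -0.7974, -0.0088, 0.9314, 0.2104, 0.6440]

-0.0073 -0.7974 -0.0088 0.9314 0.2104 0.6440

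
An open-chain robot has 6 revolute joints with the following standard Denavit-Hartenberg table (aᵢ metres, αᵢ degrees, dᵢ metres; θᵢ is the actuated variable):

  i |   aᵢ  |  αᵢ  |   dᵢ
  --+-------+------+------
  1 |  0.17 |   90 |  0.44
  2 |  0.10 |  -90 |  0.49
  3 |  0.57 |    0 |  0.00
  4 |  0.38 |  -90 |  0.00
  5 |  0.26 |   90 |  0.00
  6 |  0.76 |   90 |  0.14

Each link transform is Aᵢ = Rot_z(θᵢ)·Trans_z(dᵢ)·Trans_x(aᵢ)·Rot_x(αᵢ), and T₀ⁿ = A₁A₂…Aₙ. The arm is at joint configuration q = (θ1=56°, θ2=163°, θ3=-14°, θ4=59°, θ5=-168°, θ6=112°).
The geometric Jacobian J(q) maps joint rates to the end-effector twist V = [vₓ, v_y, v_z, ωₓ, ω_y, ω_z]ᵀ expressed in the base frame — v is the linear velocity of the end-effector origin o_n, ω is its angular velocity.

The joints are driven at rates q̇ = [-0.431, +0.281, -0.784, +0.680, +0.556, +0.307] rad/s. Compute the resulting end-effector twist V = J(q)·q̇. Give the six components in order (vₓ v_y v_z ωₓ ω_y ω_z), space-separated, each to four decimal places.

o_n = [-0.2187, -0.0818, 0.6987]
J₁: ẑ×o_n = [0.0818, -0.2187, 0.0000], ω = ẑ
J2: z=[0.8290, -0.5592, 0.0000] o=[0.0951, 0.1409, 0.4400] → [-0.1446, -0.2144, -0.3601, 0.8290, -0.5592, 0.0000]
J3: z=[-0.1635, -0.2424, -0.9563] o=[0.4478, -0.2123, 0.4692] → [0.0692, 0.6749, -0.1829, -0.1635, -0.2424, -0.9563]
J4: z=[-0.1635, -0.2424, -0.9563] o=[0.2664, -0.7279, 0.6309] → [0.6015, 0.4750, -0.2232, -0.1635, -0.2424, -0.9563]
J5: z=[-0.2081, 0.9560, -0.2067] o=[-0.1001, -0.7907, 0.7095] → [0.1362, 0.0223, -0.0341, -0.2081, 0.9560, -0.2067]
J6: z=[0.3604, 0.2714, 0.8924] o=[0.1363, -0.7618, 0.6052] → [-0.5815, -0.3505, 0.3415, 0.3604, 0.2714, 0.8924]
V = J·q̇ = [0.1760, -0.2674, -0.0237, 0.2449, 0.4829, -0.1725]

0.1760 -0.2674 -0.0237 0.2449 0.4829 -0.1725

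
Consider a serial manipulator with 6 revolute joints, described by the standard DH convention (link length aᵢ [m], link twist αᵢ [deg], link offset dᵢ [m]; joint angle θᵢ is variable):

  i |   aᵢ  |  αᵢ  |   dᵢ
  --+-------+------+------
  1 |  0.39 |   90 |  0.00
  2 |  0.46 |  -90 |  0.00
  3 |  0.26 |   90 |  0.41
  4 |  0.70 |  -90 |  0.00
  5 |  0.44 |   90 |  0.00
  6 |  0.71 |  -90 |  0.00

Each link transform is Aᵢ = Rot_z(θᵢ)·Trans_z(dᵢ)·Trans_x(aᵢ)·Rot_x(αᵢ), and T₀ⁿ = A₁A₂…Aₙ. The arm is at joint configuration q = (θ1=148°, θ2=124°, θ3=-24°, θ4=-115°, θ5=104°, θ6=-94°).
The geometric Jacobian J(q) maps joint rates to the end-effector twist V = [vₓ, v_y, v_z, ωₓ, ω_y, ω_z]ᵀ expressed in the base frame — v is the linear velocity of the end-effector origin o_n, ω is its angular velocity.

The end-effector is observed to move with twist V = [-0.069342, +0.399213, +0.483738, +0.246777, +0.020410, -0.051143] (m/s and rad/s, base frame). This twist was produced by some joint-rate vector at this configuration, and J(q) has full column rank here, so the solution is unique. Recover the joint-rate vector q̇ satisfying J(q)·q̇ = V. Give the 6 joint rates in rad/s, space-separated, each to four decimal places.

0.0460 -0.4920 -0.5600 0.3660 -0.0680 -0.8530

o_n = [-0.5239, -0.3867, -0.0637]
J₁: ẑ×o_n = [0.3867, -0.5239, 0.0000], ω = ẑ
J2: z=[0.5299, 0.8480, 0.0000] o=[-0.3307, 0.2067, 0.0000] → [-0.0540, 0.0338, -0.1507, 0.5299, 0.8480, 0.0000]
J3: z=[0.7031, -0.4393, -0.5592] o=[-0.1126, 0.0704, 0.3814] → [-0.0601, 0.5429, -0.5020, 0.7031, -0.4393, -0.5592]
J4: z=[0.2912, 0.8953, -0.3372] o=[0.3443, -0.0905, 0.3490] → [-0.4694, 0.4130, 0.6910, 0.2912, 0.8953, -0.3372]
J5: z=[0.2908, 0.2529, 0.9227] o=[-0.2936, 0.1663, 0.4797] → [0.3728, -0.0544, -0.1026, 0.2908, 0.2529, 0.9227]
J6: z=[-0.9548, 0.1393, 0.2628] o=[-0.3209, -0.2550, 0.6038] → [-0.0584, -0.6906, 0.1540, -0.9548, 0.1393, 0.2628]
q̇ = J⁺·V = [0.0460, -0.4920, -0.5600, 0.3660, -0.0680, -0.8530]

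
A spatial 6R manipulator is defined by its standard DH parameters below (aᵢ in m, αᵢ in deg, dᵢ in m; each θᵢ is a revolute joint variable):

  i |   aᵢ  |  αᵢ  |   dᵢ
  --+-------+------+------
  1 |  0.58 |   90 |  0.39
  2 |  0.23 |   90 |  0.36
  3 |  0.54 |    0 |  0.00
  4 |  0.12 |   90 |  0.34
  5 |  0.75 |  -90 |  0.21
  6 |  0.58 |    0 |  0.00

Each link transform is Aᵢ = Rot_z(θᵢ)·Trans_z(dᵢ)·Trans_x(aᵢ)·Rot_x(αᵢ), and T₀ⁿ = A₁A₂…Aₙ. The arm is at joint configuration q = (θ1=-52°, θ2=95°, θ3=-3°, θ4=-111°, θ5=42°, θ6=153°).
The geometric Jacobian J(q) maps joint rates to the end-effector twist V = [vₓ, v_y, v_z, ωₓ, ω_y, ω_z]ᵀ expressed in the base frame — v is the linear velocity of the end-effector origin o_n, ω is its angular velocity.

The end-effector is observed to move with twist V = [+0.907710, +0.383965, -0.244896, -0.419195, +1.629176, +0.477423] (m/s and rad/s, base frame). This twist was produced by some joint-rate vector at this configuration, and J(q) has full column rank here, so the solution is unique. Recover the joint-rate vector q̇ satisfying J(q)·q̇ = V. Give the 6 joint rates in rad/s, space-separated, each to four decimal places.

0.5150 -0.2340 -0.4860 -0.6520 -0.2670 -0.5400

o_n = [0.5907, -0.8244, 1.1292]
J₁: ẑ×o_n = [0.8244, 0.5907, -0.0000], ω = ẑ
J2: z=[-0.7880, -0.6157, 0.0000] o=[0.3571, -0.4570, 0.3900] → [-0.4551, 0.5825, 0.4333, -0.7880, -0.6157, 0.0000]
J3: z=[0.6133, -0.7850, 0.0872] o=[0.0611, -0.6629, 0.6191] → [-0.3864, -0.2667, 0.3167, 0.6133, -0.7850, 0.0872]
J4: z=[0.6133, -0.7850, 0.0872] o=[0.0544, -0.6085, 1.1563] → [0.0401, 0.0634, 0.2885, 0.6133, -0.7850, 0.0872]
J5: z=[-0.2715, -0.3132, -0.9101] o=[0.3519, -0.8112, 1.1373] → [-0.0094, -0.2195, 0.0783, -0.2715, -0.3132, -0.9101]
J6: z=[-0.0405, -0.9410, 0.3359] o=[1.0161, -0.9730, 0.7641] → [-0.3935, -0.1281, -0.4064, -0.0405, -0.9410, 0.3359]
q̇ = J⁺·V = [0.5150, -0.2340, -0.4860, -0.6520, -0.2670, -0.5400]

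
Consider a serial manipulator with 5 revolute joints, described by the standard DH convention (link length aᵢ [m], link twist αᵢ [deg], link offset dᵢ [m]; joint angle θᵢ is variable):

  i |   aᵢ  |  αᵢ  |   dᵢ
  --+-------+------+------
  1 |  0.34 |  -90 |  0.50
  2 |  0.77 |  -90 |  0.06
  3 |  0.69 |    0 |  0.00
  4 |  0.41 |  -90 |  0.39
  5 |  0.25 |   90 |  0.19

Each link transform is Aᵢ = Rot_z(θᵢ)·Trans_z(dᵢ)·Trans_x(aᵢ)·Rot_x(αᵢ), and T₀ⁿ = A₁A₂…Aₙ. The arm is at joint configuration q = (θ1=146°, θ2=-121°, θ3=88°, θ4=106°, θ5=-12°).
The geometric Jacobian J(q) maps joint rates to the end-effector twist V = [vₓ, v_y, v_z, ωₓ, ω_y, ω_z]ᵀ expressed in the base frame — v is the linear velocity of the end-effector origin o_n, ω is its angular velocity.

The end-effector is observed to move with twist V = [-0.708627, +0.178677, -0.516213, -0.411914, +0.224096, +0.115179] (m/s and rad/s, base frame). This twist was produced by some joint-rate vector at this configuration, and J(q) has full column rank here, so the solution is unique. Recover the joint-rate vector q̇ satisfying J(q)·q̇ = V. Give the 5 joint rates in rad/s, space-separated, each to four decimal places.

0.0300 0.7160 0.9610 -0.5170 -0.6920

o_n = [-0.3480, 0.5808, 0.9033]
J₁: ẑ×o_n = [-0.5808, -0.3480, 0.0000], ω = ẑ
J2: z=[-0.5592, -0.8290, 0.0000] o=[-0.2819, 0.1901, 0.5000] → [-0.3344, 0.2255, -0.2733, -0.5592, -0.8290, 0.0000]
J3: z=[-0.7106, 0.4793, 0.5150] o=[0.0134, -0.0814, 1.1600] → [-0.4641, -0.3685, -0.2973, -0.7106, 0.4793, 0.5150]
J4: z=[-0.7106, 0.4793, 0.5150] o=[0.4092, 0.4834, 1.1807] → [-0.1831, -0.5871, 0.2938, -0.7106, 0.4793, 0.5150]
J5: z=[-0.4393, -0.8741, 0.2074] o=[-0.0932, 0.7027, 1.0405] → [0.1452, -0.1131, -0.1692, -0.4393, -0.8741, 0.2074]
q̇ = J⁺·V = [0.0300, 0.7160, 0.9610, -0.5170, -0.6920]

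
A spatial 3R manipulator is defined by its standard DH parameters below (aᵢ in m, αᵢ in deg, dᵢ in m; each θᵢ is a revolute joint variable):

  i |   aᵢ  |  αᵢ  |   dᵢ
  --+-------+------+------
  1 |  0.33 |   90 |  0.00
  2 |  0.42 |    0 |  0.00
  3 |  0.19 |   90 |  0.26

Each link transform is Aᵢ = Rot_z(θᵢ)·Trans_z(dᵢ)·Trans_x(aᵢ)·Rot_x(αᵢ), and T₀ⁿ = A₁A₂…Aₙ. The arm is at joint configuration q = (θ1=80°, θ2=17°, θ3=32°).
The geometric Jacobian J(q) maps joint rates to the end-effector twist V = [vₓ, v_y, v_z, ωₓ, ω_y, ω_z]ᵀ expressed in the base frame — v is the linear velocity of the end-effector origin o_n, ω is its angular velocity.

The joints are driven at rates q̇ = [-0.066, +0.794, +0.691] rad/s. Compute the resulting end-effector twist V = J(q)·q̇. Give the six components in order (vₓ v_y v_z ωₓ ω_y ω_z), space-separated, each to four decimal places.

o_n = [0.4047, 0.7981, 0.2662]
J₁: ẑ×o_n = [-0.7981, 0.4047, 0.0000], ω = ẑ
J2: z=[0.9848, -0.1736, 0.0000] o=[0.0573, 0.3250, 0.0000] → [-0.0462, -0.2621, 0.5263, 0.9848, -0.1736, 0.0000]
J3: z=[0.9848, -0.1736, 0.0000] o=[0.1270, 0.7205, 0.1228] → [-0.0249, -0.1412, 0.1247, 0.9848, -0.1736, 0.0000]
V = J·q̇ = [-0.0012, -0.3324, 0.5040, 1.4624, -0.2579, -0.0660]

-0.0012 -0.3324 0.5040 1.4624 -0.2579 -0.0660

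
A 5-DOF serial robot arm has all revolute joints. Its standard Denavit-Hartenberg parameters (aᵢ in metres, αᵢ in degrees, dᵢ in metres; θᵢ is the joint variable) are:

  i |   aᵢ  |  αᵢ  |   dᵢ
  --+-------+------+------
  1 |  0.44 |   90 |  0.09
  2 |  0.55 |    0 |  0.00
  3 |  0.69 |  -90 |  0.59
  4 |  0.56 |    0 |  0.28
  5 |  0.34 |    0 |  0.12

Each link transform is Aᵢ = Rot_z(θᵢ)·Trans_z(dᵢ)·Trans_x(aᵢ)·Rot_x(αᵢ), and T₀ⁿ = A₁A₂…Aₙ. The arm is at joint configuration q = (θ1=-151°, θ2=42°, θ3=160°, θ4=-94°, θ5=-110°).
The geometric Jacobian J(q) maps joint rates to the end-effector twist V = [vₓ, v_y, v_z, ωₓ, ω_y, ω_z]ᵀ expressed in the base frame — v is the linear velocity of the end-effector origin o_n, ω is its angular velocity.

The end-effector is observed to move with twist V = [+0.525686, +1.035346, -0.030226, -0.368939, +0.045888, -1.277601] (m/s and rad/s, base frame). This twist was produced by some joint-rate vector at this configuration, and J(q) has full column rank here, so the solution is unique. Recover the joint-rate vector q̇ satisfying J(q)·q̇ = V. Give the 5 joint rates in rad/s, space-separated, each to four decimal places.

-0.5340 0.3960 -0.1770 0.9430 -0.1410

o_n = [-1.0872, 0.5525, -0.0403]
J₁: ẑ×o_n = [-0.5525, -1.0872, 0.0000], ω = ẑ
J2: z=[-0.4848, 0.8746, 0.0000] o=[-0.3848, -0.2133, 0.0900] → [-0.1140, -0.0632, 0.2430, -0.4848, 0.8746, 0.0000]
J3: z=[-0.4848, 0.8746, 0.0000] o=[-0.7423, -0.4115, 0.4580] → [-0.4359, -0.2416, -0.1657, -0.4848, 0.8746, 0.0000]
J4: z=[-0.3276, -0.1816, -0.9272] o=[-0.4688, 0.4147, 0.1995] → [0.1713, 0.4948, -0.1575, -0.3276, -0.1816, -0.9272]
J5: z=[-0.3276, -0.1816, -0.9272] o=[-0.8631, 0.8349, -0.0454] → [-0.2627, 0.2095, 0.0518, -0.3276, -0.1816, -0.9272]
q̇ = J⁺·V = [-0.5340, 0.3960, -0.1770, 0.9430, -0.1410]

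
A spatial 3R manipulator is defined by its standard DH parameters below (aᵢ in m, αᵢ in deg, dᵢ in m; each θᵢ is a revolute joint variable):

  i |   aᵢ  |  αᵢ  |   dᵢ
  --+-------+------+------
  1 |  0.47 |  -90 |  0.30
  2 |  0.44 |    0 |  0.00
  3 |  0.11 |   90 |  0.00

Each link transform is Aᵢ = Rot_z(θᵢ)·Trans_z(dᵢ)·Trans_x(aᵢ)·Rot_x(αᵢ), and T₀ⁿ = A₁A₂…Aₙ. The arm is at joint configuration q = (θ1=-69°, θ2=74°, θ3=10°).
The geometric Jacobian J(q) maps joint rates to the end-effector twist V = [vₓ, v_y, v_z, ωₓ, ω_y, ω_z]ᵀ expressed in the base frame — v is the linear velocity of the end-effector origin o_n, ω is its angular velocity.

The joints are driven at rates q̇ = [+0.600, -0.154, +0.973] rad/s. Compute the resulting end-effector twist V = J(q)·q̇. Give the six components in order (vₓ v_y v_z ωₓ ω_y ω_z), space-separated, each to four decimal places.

0.3289 0.1524 0.0093 0.7646 0.2935 0.6000

o_n = [0.2160, -0.5627, -0.2324]
J₁: ẑ×o_n = [0.5627, 0.2160, -0.0000], ω = ẑ
J2: z=[0.9336, 0.3584, 0.0000] o=[0.1684, -0.4388, 0.3000] → [-0.1908, 0.4970, -0.1328, 0.9336, 0.3584, 0.0000]
J3: z=[0.9336, 0.3584, 0.0000] o=[0.2119, -0.5520, -0.1230] → [-0.0392, 0.1021, -0.0115, 0.9336, 0.3584, 0.0000]
V = J·q̇ = [0.3289, 0.1524, 0.0093, 0.7646, 0.2935, 0.6000]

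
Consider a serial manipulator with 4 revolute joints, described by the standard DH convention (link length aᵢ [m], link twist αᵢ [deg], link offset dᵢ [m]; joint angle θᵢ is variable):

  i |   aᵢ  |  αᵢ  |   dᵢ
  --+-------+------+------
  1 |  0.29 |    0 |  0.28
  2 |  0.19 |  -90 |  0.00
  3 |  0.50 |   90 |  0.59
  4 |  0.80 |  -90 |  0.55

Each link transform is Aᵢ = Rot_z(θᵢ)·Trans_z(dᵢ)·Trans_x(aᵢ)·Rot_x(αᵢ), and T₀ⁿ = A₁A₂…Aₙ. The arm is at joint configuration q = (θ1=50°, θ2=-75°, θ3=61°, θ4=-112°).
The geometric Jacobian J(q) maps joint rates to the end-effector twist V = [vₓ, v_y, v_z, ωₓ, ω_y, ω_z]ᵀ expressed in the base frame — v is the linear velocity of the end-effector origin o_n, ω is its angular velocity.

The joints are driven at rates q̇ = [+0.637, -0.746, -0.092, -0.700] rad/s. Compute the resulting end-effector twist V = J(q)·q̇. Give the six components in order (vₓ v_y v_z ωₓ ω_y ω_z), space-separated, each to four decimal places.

o_n = [0.8185, -0.2400, 0.3714]
J₁: ẑ×o_n = [0.2400, 0.8185, -0.0000], ω = ẑ
J2: z=[0.0000, 0.0000, 1.0000] o=[0.1864, 0.2222, 0.2800] → [0.4622, 0.6321, -0.0000, 0.0000, 0.0000, 1.0000]
J3: z=[0.4226, 0.9063, 0.0000] o=[0.3586, 0.1419, 0.2800] → [0.0829, -0.0386, -0.5782, 0.4226, 0.9063, 0.0000]
J4: z=[0.7927, -0.3696, 0.4848] o=[0.8276, 0.5741, -0.1573] → [0.1993, -0.4236, -0.6487, 0.7927, -0.3696, 0.4848]
V = J·q̇ = [-0.3390, 0.3499, 0.5073, -0.5938, 0.1754, -0.4484]

-0.3390 0.3499 0.5073 -0.5938 0.1754 -0.4484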